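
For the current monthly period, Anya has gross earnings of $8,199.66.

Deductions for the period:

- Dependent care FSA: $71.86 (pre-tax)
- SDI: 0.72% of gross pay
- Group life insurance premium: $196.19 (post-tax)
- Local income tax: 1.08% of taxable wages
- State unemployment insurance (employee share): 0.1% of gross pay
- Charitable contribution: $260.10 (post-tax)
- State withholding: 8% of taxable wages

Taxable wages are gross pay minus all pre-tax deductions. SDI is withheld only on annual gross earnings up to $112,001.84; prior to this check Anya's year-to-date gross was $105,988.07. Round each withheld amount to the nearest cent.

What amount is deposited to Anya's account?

$6,882.01

Dependent care FSA: $71.86
Taxable wages = $8,199.66 − $71.86 = $8,127.80
Local income tax: $8,127.80 × 0.0108 = $87.78
State withholding: $8,127.80 × 0.08 = $650.22
State unemployment insurance (employee share): $8,199.66 × 0.001 = $8.20
SDI: only $112,001.84 − $105,988.07 = $6,013.77 of this check is subject → $6,013.77 × 0.0072 = $43.30
Charitable contribution: $260.10
Group life insurance premium: $196.19
Total deductions = $71.86 + $87.78 + $650.22 + $8.20 + $43.30 + $260.10 + $196.19 = $1,317.65
Net pay = $8,199.66 − $1,317.65 = $6,882.01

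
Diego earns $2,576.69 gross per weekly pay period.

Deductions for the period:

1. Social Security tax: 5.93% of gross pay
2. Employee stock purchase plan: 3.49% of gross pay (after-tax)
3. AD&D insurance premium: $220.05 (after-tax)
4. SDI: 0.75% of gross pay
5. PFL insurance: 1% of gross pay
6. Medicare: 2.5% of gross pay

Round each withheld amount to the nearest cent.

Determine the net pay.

SDI: $2,576.69 × 0.0075 = $19.33
Social Security tax: $2,576.69 × 0.0593 = $152.80
Medicare: $2,576.69 × 0.025 = $64.42
PFL insurance: $2,576.69 × 0.01 = $25.77
AD&D insurance premium: $220.05
Employee stock purchase plan: $2,576.69 × 0.0349 = $89.93
Total deductions = $19.33 + $152.80 + $64.42 + $25.77 + $220.05 + $89.93 = $572.30
Net pay = $2,576.69 − $572.30 = $2,004.39

$2,004.39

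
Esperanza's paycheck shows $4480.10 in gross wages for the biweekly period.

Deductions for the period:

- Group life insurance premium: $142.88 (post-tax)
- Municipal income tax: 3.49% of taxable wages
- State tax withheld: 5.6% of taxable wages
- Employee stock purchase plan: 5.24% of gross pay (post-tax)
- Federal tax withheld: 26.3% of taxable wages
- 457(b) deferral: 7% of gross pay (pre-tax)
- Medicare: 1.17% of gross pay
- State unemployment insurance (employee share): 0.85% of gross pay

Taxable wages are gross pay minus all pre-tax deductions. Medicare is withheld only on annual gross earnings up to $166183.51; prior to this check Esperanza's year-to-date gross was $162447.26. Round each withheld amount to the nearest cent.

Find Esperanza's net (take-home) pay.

457(b) deferral: $4480.10 × 0.07 = $313.61
Taxable wages = $4480.10 − $313.61 = $4166.49
State tax withheld: $4166.49 × 0.056 = $233.32
Federal tax withheld: $4166.49 × 0.263 = $1095.79
Municipal income tax: $4166.49 × 0.0349 = $145.41
State unemployment insurance (employee share): $4480.10 × 0.0085 = $38.08
Medicare: only $166183.51 − $162447.26 = $3736.25 of this check is subject → $3736.25 × 0.0117 = $43.71
Employee stock purchase plan: $4480.10 × 0.0524 = $234.76
Group life insurance premium: $142.88
Total deductions = $313.61 + $233.32 + $1095.79 + $145.41 + $38.08 + $43.71 + $234.76 + $142.88 = $2247.56
Net pay = $4480.10 − $2247.56 = $2232.54

$2232.54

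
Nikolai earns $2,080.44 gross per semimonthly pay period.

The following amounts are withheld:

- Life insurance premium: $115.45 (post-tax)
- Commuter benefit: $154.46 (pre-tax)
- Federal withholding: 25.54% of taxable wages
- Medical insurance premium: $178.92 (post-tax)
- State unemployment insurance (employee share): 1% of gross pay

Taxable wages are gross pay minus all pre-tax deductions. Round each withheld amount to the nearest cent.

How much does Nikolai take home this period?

Commuter benefit: $154.46
Taxable wages = $2,080.44 − $154.46 = $1,925.98
Federal withholding: $1,925.98 × 0.2554 = $491.90
State unemployment insurance (employee share): $2,080.44 × 0.01 = $20.80
Medical insurance premium: $178.92
Life insurance premium: $115.45
Total deductions = $154.46 + $491.90 + $20.80 + $178.92 + $115.45 = $961.53
Net pay = $2,080.44 − $961.53 = $1,118.91

$1,118.91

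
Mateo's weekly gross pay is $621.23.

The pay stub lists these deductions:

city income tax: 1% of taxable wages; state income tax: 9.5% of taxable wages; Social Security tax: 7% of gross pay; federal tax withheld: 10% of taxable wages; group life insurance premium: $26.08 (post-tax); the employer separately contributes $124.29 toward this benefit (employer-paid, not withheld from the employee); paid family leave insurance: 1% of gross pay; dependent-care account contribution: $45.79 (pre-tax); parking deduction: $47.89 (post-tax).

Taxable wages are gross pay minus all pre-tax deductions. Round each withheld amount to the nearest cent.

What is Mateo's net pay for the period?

$333.81

Dependent-care account contribution: $45.79
Taxable wages = $621.23 − $45.79 = $575.44
Federal tax withheld: $575.44 × 0.1 = $57.54
City income tax: $575.44 × 0.01 = $5.75
State income tax: $575.44 × 0.095 = $54.67
Paid family leave insurance: $621.23 × 0.01 = $6.21
Social Security tax: $621.23 × 0.07 = $43.49
Parking deduction: $47.89
Group life insurance premium: $26.08
(Employer's $124.29 toward group life insurance premium is not withheld from the employee.)
Total deductions = $45.79 + $57.54 + $5.75 + $54.67 + $6.21 + $43.49 + $47.89 + $26.08 = $287.42
Net pay = $621.23 − $287.42 = $333.81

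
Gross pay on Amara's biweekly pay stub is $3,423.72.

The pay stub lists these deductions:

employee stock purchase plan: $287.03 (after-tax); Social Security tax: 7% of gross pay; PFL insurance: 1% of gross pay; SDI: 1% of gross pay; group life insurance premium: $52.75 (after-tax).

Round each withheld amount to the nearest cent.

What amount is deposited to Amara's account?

$2,775.80

Social Security tax: $3,423.72 × 0.07 = $239.66
PFL insurance: $3,423.72 × 0.01 = $34.24
SDI: $3,423.72 × 0.01 = $34.24
Employee stock purchase plan: $287.03
Group life insurance premium: $52.75
Total deductions = $239.66 + $34.24 + $34.24 + $287.03 + $52.75 = $647.92
Net pay = $3,423.72 − $647.92 = $2,775.80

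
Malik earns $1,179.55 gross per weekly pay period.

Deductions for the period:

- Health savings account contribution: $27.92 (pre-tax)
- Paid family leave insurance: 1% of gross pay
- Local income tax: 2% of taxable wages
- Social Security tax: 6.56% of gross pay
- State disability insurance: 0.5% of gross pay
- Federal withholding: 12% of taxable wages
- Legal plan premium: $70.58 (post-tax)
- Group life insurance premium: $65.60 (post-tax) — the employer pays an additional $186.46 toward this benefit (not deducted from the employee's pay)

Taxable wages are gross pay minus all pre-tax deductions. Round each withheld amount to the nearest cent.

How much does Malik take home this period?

$759.14

Health savings account contribution: $27.92
Taxable wages = $1,179.55 − $27.92 = $1,151.63
Local income tax: $1,151.63 × 0.02 = $23.03
Federal withholding: $1,151.63 × 0.12 = $138.20
Social Security tax: $1,179.55 × 0.0656 = $77.38
State disability insurance: $1,179.55 × 0.005 = $5.90
Paid family leave insurance: $1,179.55 × 0.01 = $11.80
Group life insurance premium: $65.60
Legal plan premium: $70.58
(Employer's $186.46 toward group life insurance premium is not withheld from the employee.)
Total deductions = $27.92 + $23.03 + $138.20 + $77.38 + $5.90 + $11.80 + $65.60 + $70.58 = $420.41
Net pay = $1,179.55 − $420.41 = $759.14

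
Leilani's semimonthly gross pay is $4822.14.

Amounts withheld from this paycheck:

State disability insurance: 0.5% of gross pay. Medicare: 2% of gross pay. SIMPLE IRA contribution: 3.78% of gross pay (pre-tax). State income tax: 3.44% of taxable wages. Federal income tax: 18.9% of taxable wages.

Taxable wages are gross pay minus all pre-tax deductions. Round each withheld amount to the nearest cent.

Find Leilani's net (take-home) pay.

$3482.77

SIMPLE IRA contribution: $4822.14 × 0.0378 = $182.28
Taxable wages = $4822.14 − $182.28 = $4639.86
State income tax: $4639.86 × 0.0344 = $159.61
Federal income tax: $4639.86 × 0.189 = $876.93
Medicare: $4822.14 × 0.02 = $96.44
State disability insurance: $4822.14 × 0.005 = $24.11
Total deductions = $182.28 + $159.61 + $876.93 + $96.44 + $24.11 = $1339.37
Net pay = $4822.14 − $1339.37 = $3482.77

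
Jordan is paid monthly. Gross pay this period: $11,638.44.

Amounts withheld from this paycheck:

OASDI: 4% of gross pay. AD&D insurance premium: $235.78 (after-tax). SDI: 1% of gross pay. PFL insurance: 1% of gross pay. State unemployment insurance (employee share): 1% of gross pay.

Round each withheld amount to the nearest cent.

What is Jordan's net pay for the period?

PFL insurance: $11,638.44 × 0.01 = $116.38
State unemployment insurance (employee share): $11,638.44 × 0.01 = $116.38
SDI: $11,638.44 × 0.01 = $116.38
OASDI: $11,638.44 × 0.04 = $465.54
AD&D insurance premium: $235.78
Total deductions = $116.38 + $116.38 + $116.38 + $465.54 + $235.78 = $1,050.46
Net pay = $11,638.44 − $1,050.46 = $10,587.98

$10,587.98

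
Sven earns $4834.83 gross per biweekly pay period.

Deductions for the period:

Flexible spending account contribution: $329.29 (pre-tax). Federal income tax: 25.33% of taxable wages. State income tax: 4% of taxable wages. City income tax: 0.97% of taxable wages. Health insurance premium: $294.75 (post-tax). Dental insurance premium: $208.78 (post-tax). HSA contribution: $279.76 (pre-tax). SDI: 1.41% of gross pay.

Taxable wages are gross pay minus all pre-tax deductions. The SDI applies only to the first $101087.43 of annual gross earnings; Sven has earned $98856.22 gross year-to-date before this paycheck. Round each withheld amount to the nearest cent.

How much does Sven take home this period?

Flexible spending account contribution: $329.29
HSA contribution: $279.76
Pre-tax total = $329.29 + $279.76 = $609.05
Taxable wages = $4834.83 − $609.05 = $4225.78
Federal income tax: $4225.78 × 0.2533 = $1070.39
State income tax: $4225.78 × 0.04 = $169.03
City income tax: $4225.78 × 0.0097 = $40.99
SDI: only $101087.43 − $98856.22 = $2231.21 of this check is subject → $2231.21 × 0.0141 = $31.46
Health insurance premium: $294.75
Dental insurance premium: $208.78
Total deductions = $329.29 + $279.76 + $1070.39 + $169.03 + $40.99 + $31.46 + $294.75 + $208.78 = $2424.45
Net pay = $4834.83 − $2424.45 = $2410.38

$2410.38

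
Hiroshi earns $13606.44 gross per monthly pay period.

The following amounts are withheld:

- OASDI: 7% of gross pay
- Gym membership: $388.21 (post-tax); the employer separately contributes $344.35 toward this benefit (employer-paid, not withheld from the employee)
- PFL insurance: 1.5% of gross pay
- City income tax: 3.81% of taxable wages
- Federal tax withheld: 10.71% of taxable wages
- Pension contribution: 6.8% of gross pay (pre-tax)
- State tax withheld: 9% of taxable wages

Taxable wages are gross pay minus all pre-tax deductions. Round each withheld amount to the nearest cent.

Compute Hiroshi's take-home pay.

$8153.82

Pension contribution: $13606.44 × 0.068 = $925.24
Taxable wages = $13606.44 − $925.24 = $12681.20
State tax withheld: $12681.20 × 0.09 = $1141.31
Federal tax withheld: $12681.20 × 0.1071 = $1358.16
City income tax: $12681.20 × 0.0381 = $483.15
PFL insurance: $13606.44 × 0.015 = $204.10
OASDI: $13606.44 × 0.07 = $952.45
Gym membership: $388.21
(Employer's $344.35 toward gym membership is not withheld from the employee.)
Total deductions = $925.24 + $1141.31 + $1358.16 + $483.15 + $204.10 + $952.45 + $388.21 = $5452.62
Net pay = $13606.44 − $5452.62 = $8153.82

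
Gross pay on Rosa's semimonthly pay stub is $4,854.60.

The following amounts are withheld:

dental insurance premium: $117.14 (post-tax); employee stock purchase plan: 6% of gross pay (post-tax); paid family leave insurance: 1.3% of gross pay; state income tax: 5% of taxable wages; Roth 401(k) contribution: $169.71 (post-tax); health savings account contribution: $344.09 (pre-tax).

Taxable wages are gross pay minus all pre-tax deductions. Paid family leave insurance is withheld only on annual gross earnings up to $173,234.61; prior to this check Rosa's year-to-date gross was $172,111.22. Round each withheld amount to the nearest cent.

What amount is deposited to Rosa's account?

$3,692.25

Health savings account contribution: $344.09
Taxable wages = $4,854.60 − $344.09 = $4,510.51
State income tax: $4,510.51 × 0.05 = $225.53
Paid family leave insurance: only $173,234.61 − $172,111.22 = $1,123.39 of this check is subject → $1,123.39 × 0.013 = $14.60
Employee stock purchase plan: $4,854.60 × 0.06 = $291.28
Roth 401(k) contribution: $169.71
Dental insurance premium: $117.14
Total deductions = $344.09 + $225.53 + $14.60 + $291.28 + $169.71 + $117.14 = $1,162.35
Net pay = $4,854.60 − $1,162.35 = $3,692.25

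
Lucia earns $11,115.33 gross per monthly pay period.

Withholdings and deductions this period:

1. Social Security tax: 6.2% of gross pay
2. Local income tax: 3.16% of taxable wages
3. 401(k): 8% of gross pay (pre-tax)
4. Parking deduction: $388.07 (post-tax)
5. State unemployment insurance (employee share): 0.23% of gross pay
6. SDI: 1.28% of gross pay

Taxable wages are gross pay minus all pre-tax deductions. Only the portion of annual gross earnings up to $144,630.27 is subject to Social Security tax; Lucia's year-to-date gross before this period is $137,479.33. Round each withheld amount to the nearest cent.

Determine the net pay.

$8,903.68

401(k): $11,115.33 × 0.08 = $889.23
Taxable wages = $11,115.33 − $889.23 = $10,226.10
Local income tax: $10,226.10 × 0.0316 = $323.14
SDI: $11,115.33 × 0.0128 = $142.28
Social Security tax: only $144,630.27 − $137,479.33 = $7,150.94 of this check is subject → $7,150.94 × 0.062 = $443.36
State unemployment insurance (employee share): $11,115.33 × 0.0023 = $25.57
Parking deduction: $388.07
Total deductions = $889.23 + $323.14 + $142.28 + $443.36 + $25.57 + $388.07 = $2,211.65
Net pay = $11,115.33 − $2,211.65 = $8,903.68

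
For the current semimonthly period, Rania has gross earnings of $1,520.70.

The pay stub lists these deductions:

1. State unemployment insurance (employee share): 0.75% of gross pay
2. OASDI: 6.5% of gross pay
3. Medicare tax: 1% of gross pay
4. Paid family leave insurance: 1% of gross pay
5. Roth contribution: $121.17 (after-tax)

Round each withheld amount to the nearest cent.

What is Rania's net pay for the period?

$1,258.85

Paid family leave insurance: $1,520.70 × 0.01 = $15.21
OASDI: $1,520.70 × 0.065 = $98.85
State unemployment insurance (employee share): $1,520.70 × 0.0075 = $11.41
Medicare tax: $1,520.70 × 0.01 = $15.21
Roth contribution: $121.17
Total deductions = $15.21 + $98.85 + $11.41 + $15.21 + $121.17 = $261.85
Net pay = $1,520.70 − $261.85 = $1,258.85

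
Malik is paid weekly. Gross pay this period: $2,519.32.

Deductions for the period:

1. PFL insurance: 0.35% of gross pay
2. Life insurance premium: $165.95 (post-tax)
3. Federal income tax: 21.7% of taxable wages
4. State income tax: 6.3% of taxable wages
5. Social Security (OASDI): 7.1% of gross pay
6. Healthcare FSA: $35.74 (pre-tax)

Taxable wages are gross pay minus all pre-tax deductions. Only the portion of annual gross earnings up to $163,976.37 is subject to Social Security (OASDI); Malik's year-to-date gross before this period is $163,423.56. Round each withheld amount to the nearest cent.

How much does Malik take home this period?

Healthcare FSA: $35.74
Taxable wages = $2,519.32 − $35.74 = $2,483.58
State income tax: $2,483.58 × 0.063 = $156.47
Federal income tax: $2,483.58 × 0.217 = $538.94
Social Security (OASDI): only $163,976.37 − $163,423.56 = $552.81 of this check is subject → $552.81 × 0.071 = $39.25
PFL insurance: $2,519.32 × 0.0035 = $8.82
Life insurance premium: $165.95
Total deductions = $35.74 + $156.47 + $538.94 + $39.25 + $8.82 + $165.95 = $945.17
Net pay = $2,519.32 − $945.17 = $1,574.15

$1,574.15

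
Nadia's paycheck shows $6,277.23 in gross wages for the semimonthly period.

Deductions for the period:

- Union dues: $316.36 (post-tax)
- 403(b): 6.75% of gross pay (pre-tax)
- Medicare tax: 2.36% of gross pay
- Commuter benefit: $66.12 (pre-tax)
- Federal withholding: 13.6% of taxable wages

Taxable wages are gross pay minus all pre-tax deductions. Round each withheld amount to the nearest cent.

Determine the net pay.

Commuter benefit: $66.12
403(b): $6,277.23 × 0.0675 = $423.71
Pre-tax total = $66.12 + $423.71 = $489.83
Taxable wages = $6,277.23 − $489.83 = $5,787.40
Federal withholding: $5,787.40 × 0.136 = $787.09
Medicare tax: $6,277.23 × 0.0236 = $148.14
Union dues: $316.36
Total deductions = $66.12 + $423.71 + $787.09 + $148.14 + $316.36 = $1,741.42
Net pay = $6,277.23 − $1,741.42 = $4,535.81

$4,535.81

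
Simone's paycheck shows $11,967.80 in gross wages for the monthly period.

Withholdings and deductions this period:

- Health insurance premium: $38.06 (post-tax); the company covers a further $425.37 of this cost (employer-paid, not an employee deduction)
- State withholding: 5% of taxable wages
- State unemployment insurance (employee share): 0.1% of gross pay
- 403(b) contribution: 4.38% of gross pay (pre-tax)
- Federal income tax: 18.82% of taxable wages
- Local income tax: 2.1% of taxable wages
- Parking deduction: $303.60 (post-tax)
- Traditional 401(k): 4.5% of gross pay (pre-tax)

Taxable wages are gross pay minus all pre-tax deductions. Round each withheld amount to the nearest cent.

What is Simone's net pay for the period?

403(b) contribution: $11,967.80 × 0.0438 = $524.19
Traditional 401(k): $11,967.80 × 0.045 = $538.55
Pre-tax total = $524.19 + $538.55 = $1,062.74
Taxable wages = $11,967.80 − $1,062.74 = $10,905.06
Local income tax: $10,905.06 × 0.021 = $229.01
Federal income tax: $10,905.06 × 0.1882 = $2,052.33
State withholding: $10,905.06 × 0.05 = $545.25
State unemployment insurance (employee share): $11,967.80 × 0.001 = $11.97
Parking deduction: $303.60
Health insurance premium: $38.06
(Employer's $425.37 toward health insurance premium is not withheld from the employee.)
Total deductions = $524.19 + $538.55 + $229.01 + $2,052.33 + $545.25 + $11.97 + $303.60 + $38.06 = $4,242.96
Net pay = $11,967.80 − $4,242.96 = $7,724.84

$7,724.84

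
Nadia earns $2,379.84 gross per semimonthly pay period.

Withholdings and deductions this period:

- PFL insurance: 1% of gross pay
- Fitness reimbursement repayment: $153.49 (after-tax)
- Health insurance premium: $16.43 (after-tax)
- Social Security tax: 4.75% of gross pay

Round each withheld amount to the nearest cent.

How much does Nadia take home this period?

$2,073.08

PFL insurance: $2,379.84 × 0.01 = $23.80
Social Security tax: $2,379.84 × 0.0475 = $113.04
Fitness reimbursement repayment: $153.49
Health insurance premium: $16.43
Total deductions = $23.80 + $113.04 + $153.49 + $16.43 = $306.76
Net pay = $2,379.84 − $306.76 = $2,073.08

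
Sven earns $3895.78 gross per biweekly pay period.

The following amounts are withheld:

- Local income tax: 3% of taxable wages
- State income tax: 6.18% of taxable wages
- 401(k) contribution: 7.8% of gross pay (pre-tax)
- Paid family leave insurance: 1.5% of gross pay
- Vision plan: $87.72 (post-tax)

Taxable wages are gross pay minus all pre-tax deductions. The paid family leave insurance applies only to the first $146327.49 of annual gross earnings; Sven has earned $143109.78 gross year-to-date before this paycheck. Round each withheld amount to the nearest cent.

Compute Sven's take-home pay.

$3126.18

401(k) contribution: $3895.78 × 0.078 = $303.87
Taxable wages = $3895.78 − $303.87 = $3591.91
Local income tax: $3591.91 × 0.03 = $107.76
State income tax: $3591.91 × 0.0618 = $221.98
Paid family leave insurance: only $146327.49 − $143109.78 = $3217.71 of this check is subject → $3217.71 × 0.015 = $48.27
Vision plan: $87.72
Total deductions = $303.87 + $107.76 + $221.98 + $48.27 + $87.72 = $769.60
Net pay = $3895.78 − $769.60 = $3126.18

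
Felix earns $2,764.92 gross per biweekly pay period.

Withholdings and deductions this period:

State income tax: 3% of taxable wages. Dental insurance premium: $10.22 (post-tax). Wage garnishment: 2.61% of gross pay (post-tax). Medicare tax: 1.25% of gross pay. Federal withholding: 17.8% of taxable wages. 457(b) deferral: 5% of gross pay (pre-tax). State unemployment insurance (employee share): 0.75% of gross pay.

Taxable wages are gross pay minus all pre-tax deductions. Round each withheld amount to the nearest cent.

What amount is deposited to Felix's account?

$1,942.64

457(b) deferral: $2,764.92 × 0.05 = $138.25
Taxable wages = $2,764.92 − $138.25 = $2,626.67
State income tax: $2,626.67 × 0.03 = $78.80
Federal withholding: $2,626.67 × 0.178 = $467.55
State unemployment insurance (employee share): $2,764.92 × 0.0075 = $20.74
Medicare tax: $2,764.92 × 0.0125 = $34.56
Wage garnishment: $2,764.92 × 0.0261 = $72.16
Dental insurance premium: $10.22
Total deductions = $138.25 + $78.80 + $467.55 + $20.74 + $34.56 + $72.16 + $10.22 = $822.28
Net pay = $2,764.92 − $822.28 = $1,942.64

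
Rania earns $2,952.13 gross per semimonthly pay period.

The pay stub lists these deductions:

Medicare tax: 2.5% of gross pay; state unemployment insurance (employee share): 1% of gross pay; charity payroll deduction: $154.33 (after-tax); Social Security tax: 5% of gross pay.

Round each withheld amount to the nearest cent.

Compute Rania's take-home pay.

State unemployment insurance (employee share): $2,952.13 × 0.01 = $29.52
Social Security tax: $2,952.13 × 0.05 = $147.61
Medicare tax: $2,952.13 × 0.025 = $73.80
Charity payroll deduction: $154.33
Total deductions = $29.52 + $147.61 + $73.80 + $154.33 = $405.26
Net pay = $2,952.13 − $405.26 = $2,546.87

$2,546.87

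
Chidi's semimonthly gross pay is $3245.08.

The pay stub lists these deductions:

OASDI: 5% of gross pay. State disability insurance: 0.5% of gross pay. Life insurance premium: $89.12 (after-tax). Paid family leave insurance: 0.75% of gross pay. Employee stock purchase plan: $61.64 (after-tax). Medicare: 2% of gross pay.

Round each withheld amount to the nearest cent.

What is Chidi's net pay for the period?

Medicare: $3245.08 × 0.02 = $64.90
OASDI: $3245.08 × 0.05 = $162.25
State disability insurance: $3245.08 × 0.005 = $16.23
Paid family leave insurance: $3245.08 × 0.0075 = $24.34
Employee stock purchase plan: $61.64
Life insurance premium: $89.12
Total deductions = $64.90 + $162.25 + $16.23 + $24.34 + $61.64 + $89.12 = $418.48
Net pay = $3245.08 − $418.48 = $2826.60

$2826.60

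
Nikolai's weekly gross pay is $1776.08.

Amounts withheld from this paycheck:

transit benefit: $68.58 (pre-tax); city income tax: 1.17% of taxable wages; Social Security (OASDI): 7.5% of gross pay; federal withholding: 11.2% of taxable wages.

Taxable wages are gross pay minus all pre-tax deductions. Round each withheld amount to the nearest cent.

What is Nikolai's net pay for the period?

Transit benefit: $68.58
Taxable wages = $1776.08 − $68.58 = $1707.50
Federal withholding: $1707.50 × 0.112 = $191.24
City income tax: $1707.50 × 0.0117 = $19.98
Social Security (OASDI): $1776.08 × 0.075 = $133.21
Total deductions = $68.58 + $191.24 + $19.98 + $133.21 = $413.01
Net pay = $1776.08 − $413.01 = $1363.07

$1363.07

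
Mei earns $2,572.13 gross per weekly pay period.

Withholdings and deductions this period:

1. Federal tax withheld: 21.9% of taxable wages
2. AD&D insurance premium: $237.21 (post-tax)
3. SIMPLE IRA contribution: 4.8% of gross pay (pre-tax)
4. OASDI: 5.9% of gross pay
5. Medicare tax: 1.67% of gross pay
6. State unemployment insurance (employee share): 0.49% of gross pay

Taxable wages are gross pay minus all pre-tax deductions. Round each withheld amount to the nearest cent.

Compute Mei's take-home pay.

$1,467.89

SIMPLE IRA contribution: $2,572.13 × 0.048 = $123.46
Taxable wages = $2,572.13 − $123.46 = $2,448.67
Federal tax withheld: $2,448.67 × 0.219 = $536.26
OASDI: $2,572.13 × 0.059 = $151.76
State unemployment insurance (employee share): $2,572.13 × 0.0049 = $12.60
Medicare tax: $2,572.13 × 0.0167 = $42.95
AD&D insurance premium: $237.21
Total deductions = $123.46 + $536.26 + $151.76 + $12.60 + $42.95 + $237.21 = $1,104.24
Net pay = $2,572.13 − $1,104.24 = $1,467.89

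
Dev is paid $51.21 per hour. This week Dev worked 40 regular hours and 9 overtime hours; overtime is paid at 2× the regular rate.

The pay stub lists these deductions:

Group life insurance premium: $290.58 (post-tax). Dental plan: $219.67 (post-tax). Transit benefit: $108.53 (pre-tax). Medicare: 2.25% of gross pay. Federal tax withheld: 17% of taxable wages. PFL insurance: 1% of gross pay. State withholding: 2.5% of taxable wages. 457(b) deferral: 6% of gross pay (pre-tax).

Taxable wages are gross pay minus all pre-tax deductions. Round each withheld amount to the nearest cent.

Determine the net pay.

Regular pay: 40 × $51.21 = $2,048.40
Overtime pay: 9 × $51.21 × 2 = $921.78
Gross pay = $2,048.40 + $921.78 = $2,970.18
457(b) deferral: $2,970.18 × 0.06 = $178.21
Transit benefit: $108.53
Pre-tax total = $178.21 + $108.53 = $286.74
Taxable wages = $2,970.18 − $286.74 = $2,683.44
Federal tax withheld: $2,683.44 × 0.17 = $456.18
State withholding: $2,683.44 × 0.025 = $67.09
PFL insurance: $2,970.18 × 0.01 = $29.70
Medicare: $2,970.18 × 0.0225 = $66.83
Dental plan: $219.67
Group life insurance premium: $290.58
Total deductions = $178.21 + $108.53 + $456.18 + $67.09 + $29.70 + $66.83 + $219.67 + $290.58 = $1,416.79
Net pay = $2,970.18 − $1,416.79 = $1,553.39

$1,553.39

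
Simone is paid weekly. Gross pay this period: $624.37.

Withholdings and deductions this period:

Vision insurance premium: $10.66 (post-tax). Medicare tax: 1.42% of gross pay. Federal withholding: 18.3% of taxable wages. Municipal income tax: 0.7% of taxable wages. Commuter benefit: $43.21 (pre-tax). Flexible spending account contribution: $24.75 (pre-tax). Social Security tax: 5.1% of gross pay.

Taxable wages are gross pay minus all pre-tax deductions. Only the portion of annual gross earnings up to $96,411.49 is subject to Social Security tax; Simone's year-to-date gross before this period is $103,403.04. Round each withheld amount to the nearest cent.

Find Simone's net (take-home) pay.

$431.17

Commuter benefit: $43.21
Flexible spending account contribution: $24.75
Pre-tax total = $43.21 + $24.75 = $67.96
Taxable wages = $624.37 − $67.96 = $556.41
Municipal income tax: $556.41 × 0.007 = $3.89
Federal withholding: $556.41 × 0.183 = $101.82
Medicare tax: $624.37 × 0.0142 = $8.87
Social Security tax: annual cap $96,411.49 already reached (YTD $103,403.04), so $0.00
Vision insurance premium: $10.66
Total deductions = $43.21 + $24.75 + $3.89 + $101.82 + $8.87 + $0.00 + $10.66 = $193.20
Net pay = $624.37 − $193.20 = $431.17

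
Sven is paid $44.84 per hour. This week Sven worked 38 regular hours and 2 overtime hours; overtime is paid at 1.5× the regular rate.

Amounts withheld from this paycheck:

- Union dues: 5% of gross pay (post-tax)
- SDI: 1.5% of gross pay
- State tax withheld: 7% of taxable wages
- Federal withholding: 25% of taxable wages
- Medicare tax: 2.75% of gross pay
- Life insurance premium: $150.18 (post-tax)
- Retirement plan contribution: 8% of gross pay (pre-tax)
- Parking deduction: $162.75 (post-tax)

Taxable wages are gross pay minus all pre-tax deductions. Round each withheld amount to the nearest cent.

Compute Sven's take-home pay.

Regular pay: 38 × $44.84 = $1,703.92
Overtime pay: 2 × $44.84 × 1.5 = $134.52
Gross pay = $1,703.92 + $134.52 = $1,838.44
Retirement plan contribution: $1,838.44 × 0.08 = $147.08
Taxable wages = $1,838.44 − $147.08 = $1,691.36
State tax withheld: $1,691.36 × 0.07 = $118.40
Federal withholding: $1,691.36 × 0.25 = $422.84
Medicare tax: $1,838.44 × 0.0275 = $50.56
SDI: $1,838.44 × 0.015 = $27.58
Union dues: $1,838.44 × 0.05 = $91.92
Parking deduction: $162.75
Life insurance premium: $150.18
Total deductions = $147.08 + $118.40 + $422.84 + $50.56 + $27.58 + $91.92 + $162.75 + $150.18 = $1,171.31
Net pay = $1,838.44 − $1,171.31 = $667.13

$667.13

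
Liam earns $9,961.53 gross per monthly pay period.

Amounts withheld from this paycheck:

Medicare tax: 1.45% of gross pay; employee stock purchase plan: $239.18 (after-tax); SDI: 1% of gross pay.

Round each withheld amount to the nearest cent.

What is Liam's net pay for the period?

$9,478.29

SDI: $9,961.53 × 0.01 = $99.62
Medicare tax: $9,961.53 × 0.0145 = $144.44
Employee stock purchase plan: $239.18
Total deductions = $99.62 + $144.44 + $239.18 = $483.24
Net pay = $9,961.53 − $483.24 = $9,478.29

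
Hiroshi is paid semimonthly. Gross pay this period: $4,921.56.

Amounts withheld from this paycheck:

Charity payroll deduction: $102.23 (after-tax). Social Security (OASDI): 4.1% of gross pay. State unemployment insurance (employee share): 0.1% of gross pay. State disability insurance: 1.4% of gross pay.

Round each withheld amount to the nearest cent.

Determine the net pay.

$4,543.73

State unemployment insurance (employee share): $4,921.56 × 0.001 = $4.92
State disability insurance: $4,921.56 × 0.014 = $68.90
Social Security (OASDI): $4,921.56 × 0.041 = $201.78
Charity payroll deduction: $102.23
Total deductions = $4.92 + $68.90 + $201.78 + $102.23 = $377.83
Net pay = $4,921.56 − $377.83 = $4,543.73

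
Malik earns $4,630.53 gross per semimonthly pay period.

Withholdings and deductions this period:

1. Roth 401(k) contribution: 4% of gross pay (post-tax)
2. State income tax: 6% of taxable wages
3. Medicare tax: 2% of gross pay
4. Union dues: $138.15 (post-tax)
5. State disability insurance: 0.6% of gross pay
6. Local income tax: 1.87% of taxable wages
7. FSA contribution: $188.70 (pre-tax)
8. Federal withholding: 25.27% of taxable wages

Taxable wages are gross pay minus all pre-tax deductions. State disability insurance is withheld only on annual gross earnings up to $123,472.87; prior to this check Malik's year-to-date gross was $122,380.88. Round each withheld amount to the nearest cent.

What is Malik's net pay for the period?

$2,547.28

FSA contribution: $188.70
Taxable wages = $4,630.53 − $188.70 = $4,441.83
State income tax: $4,441.83 × 0.06 = $266.51
Local income tax: $4,441.83 × 0.0187 = $83.06
Federal withholding: $4,441.83 × 0.2527 = $1,122.45
Medicare tax: $4,630.53 × 0.02 = $92.61
State disability insurance: only $123,472.87 − $122,380.88 = $1,091.99 of this check is subject → $1,091.99 × 0.006 = $6.55
Union dues: $138.15
Roth 401(k) contribution: $4,630.53 × 0.04 = $185.22
Total deductions = $188.70 + $266.51 + $83.06 + $1,122.45 + $92.61 + $6.55 + $138.15 + $185.22 = $2,083.25
Net pay = $4,630.53 − $2,083.25 = $2,547.28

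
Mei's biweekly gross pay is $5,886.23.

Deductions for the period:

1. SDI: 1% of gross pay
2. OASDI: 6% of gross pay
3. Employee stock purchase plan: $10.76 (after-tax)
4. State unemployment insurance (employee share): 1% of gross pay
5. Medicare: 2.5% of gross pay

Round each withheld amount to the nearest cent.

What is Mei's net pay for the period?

$5,257.42

Medicare: $5,886.23 × 0.025 = $147.16
State unemployment insurance (employee share): $5,886.23 × 0.01 = $58.86
OASDI: $5,886.23 × 0.06 = $353.17
SDI: $5,886.23 × 0.01 = $58.86
Employee stock purchase plan: $10.76
Total deductions = $147.16 + $58.86 + $353.17 + $58.86 + $10.76 = $628.81
Net pay = $5,886.23 − $628.81 = $5,257.42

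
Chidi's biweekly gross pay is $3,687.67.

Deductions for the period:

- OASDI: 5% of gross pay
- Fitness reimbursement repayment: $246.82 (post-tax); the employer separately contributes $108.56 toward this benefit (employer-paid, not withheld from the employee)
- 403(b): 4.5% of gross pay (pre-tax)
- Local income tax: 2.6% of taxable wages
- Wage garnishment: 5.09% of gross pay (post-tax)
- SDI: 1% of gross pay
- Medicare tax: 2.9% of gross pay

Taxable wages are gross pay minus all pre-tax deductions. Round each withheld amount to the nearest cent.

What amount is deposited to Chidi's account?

403(b): $3,687.67 × 0.045 = $165.95
Taxable wages = $3,687.67 − $165.95 = $3,521.72
Local income tax: $3,521.72 × 0.026 = $91.56
SDI: $3,687.67 × 0.01 = $36.88
OASDI: $3,687.67 × 0.05 = $184.38
Medicare tax: $3,687.67 × 0.029 = $106.94
Wage garnishment: $3,687.67 × 0.0509 = $187.70
Fitness reimbursement repayment: $246.82
(Employer's $108.56 toward fitness reimbursement repayment is not withheld from the employee.)
Total deductions = $165.95 + $91.56 + $36.88 + $184.38 + $106.94 + $187.70 + $246.82 = $1,020.23
Net pay = $3,687.67 − $1,020.23 = $2,667.44

$2,667.44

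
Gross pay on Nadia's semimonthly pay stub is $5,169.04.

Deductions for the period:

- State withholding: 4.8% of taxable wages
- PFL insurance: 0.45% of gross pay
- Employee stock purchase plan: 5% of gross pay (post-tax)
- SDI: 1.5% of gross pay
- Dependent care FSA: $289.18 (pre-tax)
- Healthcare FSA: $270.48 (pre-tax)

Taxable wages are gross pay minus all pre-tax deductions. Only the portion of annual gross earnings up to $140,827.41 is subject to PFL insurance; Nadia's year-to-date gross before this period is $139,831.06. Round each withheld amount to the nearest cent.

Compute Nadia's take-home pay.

$4,047.66

Dependent care FSA: $289.18
Healthcare FSA: $270.48
Pre-tax total = $289.18 + $270.48 = $559.66
Taxable wages = $5,169.04 − $559.66 = $4,609.38
State withholding: $4,609.38 × 0.048 = $221.25
PFL insurance: only $140,827.41 − $139,831.06 = $996.35 of this check is subject → $996.35 × 0.0045 = $4.48
SDI: $5,169.04 × 0.015 = $77.54
Employee stock purchase plan: $5,169.04 × 0.05 = $258.45
Total deductions = $289.18 + $270.48 + $221.25 + $4.48 + $77.54 + $258.45 = $1,121.38
Net pay = $5,169.04 − $1,121.38 = $4,047.66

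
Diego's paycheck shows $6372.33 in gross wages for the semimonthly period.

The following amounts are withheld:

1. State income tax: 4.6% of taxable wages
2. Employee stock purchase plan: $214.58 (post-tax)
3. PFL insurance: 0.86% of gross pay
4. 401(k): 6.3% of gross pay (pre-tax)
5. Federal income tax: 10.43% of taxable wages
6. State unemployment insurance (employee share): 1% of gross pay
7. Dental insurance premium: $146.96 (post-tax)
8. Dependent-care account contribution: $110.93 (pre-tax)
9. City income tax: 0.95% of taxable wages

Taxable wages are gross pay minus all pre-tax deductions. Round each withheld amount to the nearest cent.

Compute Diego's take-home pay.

Dependent-care account contribution: $110.93
401(k): $6372.33 × 0.063 = $401.46
Pre-tax total = $110.93 + $401.46 = $512.39
Taxable wages = $6372.33 − $512.39 = $5859.94
City income tax: $5859.94 × 0.0095 = $55.67
Federal income tax: $5859.94 × 0.1043 = $611.19
State income tax: $5859.94 × 0.046 = $269.56
PFL insurance: $6372.33 × 0.0086 = $54.80
State unemployment insurance (employee share): $6372.33 × 0.01 = $63.72
Employee stock purchase plan: $214.58
Dental insurance premium: $146.96
Total deductions = $110.93 + $401.46 + $55.67 + $611.19 + $269.56 + $54.80 + $63.72 + $214.58 + $146.96 = $1928.87
Net pay = $6372.33 − $1928.87 = $4443.46

$4443.46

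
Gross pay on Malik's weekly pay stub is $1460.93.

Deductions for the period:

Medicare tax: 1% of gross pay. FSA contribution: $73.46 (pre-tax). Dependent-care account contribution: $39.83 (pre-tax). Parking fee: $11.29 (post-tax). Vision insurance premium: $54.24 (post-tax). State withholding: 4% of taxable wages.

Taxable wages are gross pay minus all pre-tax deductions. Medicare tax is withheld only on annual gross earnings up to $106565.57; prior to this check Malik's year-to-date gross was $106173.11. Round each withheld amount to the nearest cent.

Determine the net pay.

Dependent-care account contribution: $39.83
FSA contribution: $73.46
Pre-tax total = $39.83 + $73.46 = $113.29
Taxable wages = $1460.93 − $113.29 = $1347.64
State withholding: $1347.64 × 0.04 = $53.91
Medicare tax: only $106565.57 − $106173.11 = $392.46 of this check is subject → $392.46 × 0.01 = $3.92
Parking fee: $11.29
Vision insurance premium: $54.24
Total deductions = $39.83 + $73.46 + $53.91 + $3.92 + $11.29 + $54.24 = $236.65
Net pay = $1460.93 − $236.65 = $1224.28

$1224.28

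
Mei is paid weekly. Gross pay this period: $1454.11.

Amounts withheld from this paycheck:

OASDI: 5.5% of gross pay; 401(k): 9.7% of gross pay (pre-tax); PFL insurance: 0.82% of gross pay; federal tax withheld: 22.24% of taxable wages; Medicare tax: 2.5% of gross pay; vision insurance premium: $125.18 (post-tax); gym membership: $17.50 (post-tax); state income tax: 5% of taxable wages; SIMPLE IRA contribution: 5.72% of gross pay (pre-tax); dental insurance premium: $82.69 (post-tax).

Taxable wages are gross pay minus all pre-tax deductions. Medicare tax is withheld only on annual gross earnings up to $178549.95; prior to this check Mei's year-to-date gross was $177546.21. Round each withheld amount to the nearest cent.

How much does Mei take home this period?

401(k): $1454.11 × 0.097 = $141.05
SIMPLE IRA contribution: $1454.11 × 0.0572 = $83.18
Pre-tax total = $141.05 + $83.18 = $224.23
Taxable wages = $1454.11 − $224.23 = $1229.88
State income tax: $1229.88 × 0.05 = $61.49
Federal tax withheld: $1229.88 × 0.2224 = $273.53
Medicare tax: only $178549.95 − $177546.21 = $1003.74 of this check is subject → $1003.74 × 0.025 = $25.09
PFL insurance: $1454.11 × 0.0082 = $11.92
OASDI: $1454.11 × 0.055 = $79.98
Vision insurance premium: $125.18
Gym membership: $17.50
Dental insurance premium: $82.69
Total deductions = $141.05 + $83.18 + $61.49 + $273.53 + $25.09 + $11.92 + $79.98 + $125.18 + $17.50 + $82.69 = $901.61
Net pay = $1454.11 − $901.61 = $552.50

$552.50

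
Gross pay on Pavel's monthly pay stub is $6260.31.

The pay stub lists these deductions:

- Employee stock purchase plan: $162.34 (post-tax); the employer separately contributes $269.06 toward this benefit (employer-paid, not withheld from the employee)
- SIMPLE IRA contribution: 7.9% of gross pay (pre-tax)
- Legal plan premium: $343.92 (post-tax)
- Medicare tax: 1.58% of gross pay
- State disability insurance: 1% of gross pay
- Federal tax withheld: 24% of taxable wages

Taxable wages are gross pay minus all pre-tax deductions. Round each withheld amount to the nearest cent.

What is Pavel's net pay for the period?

$3714.20

SIMPLE IRA contribution: $6260.31 × 0.079 = $494.56
Taxable wages = $6260.31 − $494.56 = $5765.75
Federal tax withheld: $5765.75 × 0.24 = $1383.78
State disability insurance: $6260.31 × 0.01 = $62.60
Medicare tax: $6260.31 × 0.0158 = $98.91
Legal plan premium: $343.92
Employee stock purchase plan: $162.34
(Employer's $269.06 toward employee stock purchase plan is not withheld from the employee.)
Total deductions = $494.56 + $1383.78 + $62.60 + $98.91 + $343.92 + $162.34 = $2546.11
Net pay = $6260.31 − $2546.11 = $3714.20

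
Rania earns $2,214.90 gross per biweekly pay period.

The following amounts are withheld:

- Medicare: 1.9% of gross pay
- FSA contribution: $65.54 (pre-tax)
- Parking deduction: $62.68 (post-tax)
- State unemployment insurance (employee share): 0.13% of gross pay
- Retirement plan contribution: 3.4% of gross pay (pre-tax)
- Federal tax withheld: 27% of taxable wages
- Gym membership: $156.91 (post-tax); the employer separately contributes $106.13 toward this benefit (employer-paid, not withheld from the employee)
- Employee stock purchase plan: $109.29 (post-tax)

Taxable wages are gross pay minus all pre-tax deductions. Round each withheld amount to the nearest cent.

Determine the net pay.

$1,140.22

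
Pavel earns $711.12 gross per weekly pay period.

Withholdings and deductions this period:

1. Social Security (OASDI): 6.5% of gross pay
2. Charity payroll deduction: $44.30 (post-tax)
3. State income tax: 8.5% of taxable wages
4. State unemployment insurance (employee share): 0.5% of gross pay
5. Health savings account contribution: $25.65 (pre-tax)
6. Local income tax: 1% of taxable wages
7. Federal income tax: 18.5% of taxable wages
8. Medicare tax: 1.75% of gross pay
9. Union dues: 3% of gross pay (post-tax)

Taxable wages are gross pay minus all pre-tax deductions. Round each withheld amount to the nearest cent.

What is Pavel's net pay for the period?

Health savings account contribution: $25.65
Taxable wages = $711.12 − $25.65 = $685.47
State income tax: $685.47 × 0.085 = $58.26
Local income tax: $685.47 × 0.01 = $6.85
Federal income tax: $685.47 × 0.185 = $126.81
Medicare tax: $711.12 × 0.0175 = $12.44
State unemployment insurance (employee share): $711.12 × 0.005 = $3.56
Social Security (OASDI): $711.12 × 0.065 = $46.22
Charity payroll deduction: $44.30
Union dues: $711.12 × 0.03 = $21.33
Total deductions = $25.65 + $58.26 + $6.85 + $126.81 + $12.44 + $3.56 + $46.22 + $44.30 + $21.33 = $345.42
Net pay = $711.12 − $345.42 = $365.70

$365.70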